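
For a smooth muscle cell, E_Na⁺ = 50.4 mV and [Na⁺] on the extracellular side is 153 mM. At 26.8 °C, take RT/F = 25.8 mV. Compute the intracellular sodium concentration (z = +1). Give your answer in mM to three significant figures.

21.7 mM

Nernst: E = (25.8/1) · ln([out]/[in]), so ln([out]/[in]) = 50.4 × 1 / 25.8 = 1.9535.
[out]/[in] = e^(1.9535) = 7.053.
[in] = 153 / 7.053 = 21.69 mM.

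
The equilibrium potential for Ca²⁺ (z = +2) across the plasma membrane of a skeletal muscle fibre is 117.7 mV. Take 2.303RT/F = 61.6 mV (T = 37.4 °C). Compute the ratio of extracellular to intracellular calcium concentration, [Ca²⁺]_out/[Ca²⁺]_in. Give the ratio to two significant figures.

log₁₀([out]/[in]) = E·z/(61.6) = 117.7 × 2 / 61.6 = 3.8214
[out]/[in] = 10^(3.8214) = 6629

6600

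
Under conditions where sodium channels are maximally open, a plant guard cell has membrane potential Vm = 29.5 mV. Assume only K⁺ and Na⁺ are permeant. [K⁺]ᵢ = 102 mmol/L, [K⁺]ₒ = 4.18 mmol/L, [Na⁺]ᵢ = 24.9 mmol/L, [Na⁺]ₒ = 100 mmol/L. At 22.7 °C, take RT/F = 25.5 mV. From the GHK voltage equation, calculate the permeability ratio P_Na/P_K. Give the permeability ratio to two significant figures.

15

Let α = P_Na/P_K. GHK: Vm = 25.5·ln[(Kₒ + α·Naₒ)/(Kᵢ + α·Naᵢ)].
e^(Vm/25.5) = e^(29.5/25.5) = 3.1799
So 3.1799·(Kᵢ + α·Naᵢ) = Kₒ + α·Naₒ → α = (3.1799·102.0 − 4.18) / (100.0 − 3.1799·24.9)
α = (324.4 − 4.18) / (100.0 − 79.18) = 320.2/20.82 = 15.38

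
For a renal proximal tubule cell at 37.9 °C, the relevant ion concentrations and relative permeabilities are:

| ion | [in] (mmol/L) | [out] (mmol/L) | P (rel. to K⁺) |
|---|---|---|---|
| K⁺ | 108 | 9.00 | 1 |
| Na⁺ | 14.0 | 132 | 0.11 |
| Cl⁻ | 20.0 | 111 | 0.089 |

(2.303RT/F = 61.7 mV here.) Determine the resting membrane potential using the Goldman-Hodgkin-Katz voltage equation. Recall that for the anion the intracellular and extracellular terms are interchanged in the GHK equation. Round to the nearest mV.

-42 mV

Vm = 61.7 · log₁₀[(Σ P·[cation]ₒ + Σ P·[anion]ᵢ) / (Σ P·[cation]ᵢ + Σ P·[anion]ₒ)]
Numerator = 1×9.00 + 0.11×132 + 0.089×20.0 = 25.3
Denominator = 1×108 + 0.11×14.0 + 0.089×111 = 119.4
Vm = 61.7 · log₁₀(0.21186) = 61.7 × (-0.6740) = -41.58 mV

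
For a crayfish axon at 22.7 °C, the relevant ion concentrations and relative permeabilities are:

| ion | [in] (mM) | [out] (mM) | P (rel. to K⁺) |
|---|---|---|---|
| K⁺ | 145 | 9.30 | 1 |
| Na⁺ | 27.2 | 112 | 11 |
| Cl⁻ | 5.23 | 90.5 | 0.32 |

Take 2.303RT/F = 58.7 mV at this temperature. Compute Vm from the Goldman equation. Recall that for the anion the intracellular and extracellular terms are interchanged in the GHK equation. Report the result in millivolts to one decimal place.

Vm = 58.7 · log₁₀[(Σ P·[cation]ₒ + Σ P·[anion]ᵢ) / (Σ P·[cation]ᵢ + Σ P·[anion]ₒ)]
Numerator = 1×9.30 + 11×112 + 0.32×5.23 = 1243
Denominator = 1×145 + 11×27.2 + 0.32×90.5 = 473.2
Vm = 58.7 · log₁₀(2.627) = 58.7 × (0.4195) = 24.62 mV

24.6 mV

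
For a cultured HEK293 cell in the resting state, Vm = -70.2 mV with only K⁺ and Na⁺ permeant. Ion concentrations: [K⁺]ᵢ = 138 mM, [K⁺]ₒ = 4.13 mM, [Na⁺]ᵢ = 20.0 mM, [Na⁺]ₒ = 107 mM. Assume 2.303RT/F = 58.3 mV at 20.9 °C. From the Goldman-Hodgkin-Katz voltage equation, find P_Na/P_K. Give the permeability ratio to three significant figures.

Let α = P_Na/P_K. GHK: Vm = 58.3·log₁₀[(Kₒ + α·Naₒ)/(Kᵢ + α·Naᵢ)].
10^(Vm/58.3) = 10^(-70.2/58.3) = 0.0625
So 0.0625·(Kᵢ + α·Naᵢ) = Kₒ + α·Naₒ → α = (0.0625·138.0 − 4.13) / (107.0 − 0.0625·20.0)
α = (8.625 − 4.13) / (107.0 − 1.25) = 4.495/105.7 = 0.04251

0.0425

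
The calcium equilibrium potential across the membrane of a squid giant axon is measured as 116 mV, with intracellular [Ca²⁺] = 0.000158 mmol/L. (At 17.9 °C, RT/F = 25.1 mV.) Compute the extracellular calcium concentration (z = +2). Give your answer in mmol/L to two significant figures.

1.6 mmol/L

Nernst: E = (25.1/2) · ln([out]/[in]), so ln([out]/[in]) = 116.0 × 2 / 25.1 = 9.2430.
[out]/[in] = e^(9.2430) = 1.033e+04.
[out] = 1.033e+04 × 0.000158 = 1.632 mmol/L.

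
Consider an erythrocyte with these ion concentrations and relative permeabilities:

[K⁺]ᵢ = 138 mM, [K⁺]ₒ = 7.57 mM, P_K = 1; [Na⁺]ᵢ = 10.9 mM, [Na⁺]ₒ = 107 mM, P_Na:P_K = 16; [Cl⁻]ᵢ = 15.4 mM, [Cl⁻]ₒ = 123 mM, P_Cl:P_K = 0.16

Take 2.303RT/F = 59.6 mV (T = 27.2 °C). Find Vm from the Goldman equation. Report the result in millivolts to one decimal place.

Vm = 59.6 · log₁₀[(Σ P·[cation]ₒ + Σ P·[anion]ᵢ) / (Σ P·[cation]ᵢ + Σ P·[anion]ₒ)]
Numerator = 1×7.57 + 16×107 + 0.16×15.4 = 1722
Denominator = 1×138 + 16×10.9 + 0.16×123 = 332.1
Vm = 59.6 · log₁₀(5.1856) = 59.6 × (0.7148) = 42.60 mV

42.6 mV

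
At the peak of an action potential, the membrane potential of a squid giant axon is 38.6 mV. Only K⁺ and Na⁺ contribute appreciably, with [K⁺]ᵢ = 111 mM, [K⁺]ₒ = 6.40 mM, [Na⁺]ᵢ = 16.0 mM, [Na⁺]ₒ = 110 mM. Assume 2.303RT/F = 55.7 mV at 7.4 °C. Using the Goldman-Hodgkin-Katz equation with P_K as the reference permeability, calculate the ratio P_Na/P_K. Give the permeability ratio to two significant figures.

Let α = P_Na/P_K. GHK: Vm = 55.7·log₁₀[(Kₒ + α·Naₒ)/(Kᵢ + α·Naᵢ)].
10^(Vm/55.7) = 10^(38.6/55.7) = 4.9317
So 4.9317·(Kᵢ + α·Naᵢ) = Kₒ + α·Naₒ → α = (4.9317·111.0 − 6.4) / (110.0 − 4.9317·16.0)
α = (547.4 − 6.4) / (110.0 − 78.91) = 541/31.09 = 17.4

17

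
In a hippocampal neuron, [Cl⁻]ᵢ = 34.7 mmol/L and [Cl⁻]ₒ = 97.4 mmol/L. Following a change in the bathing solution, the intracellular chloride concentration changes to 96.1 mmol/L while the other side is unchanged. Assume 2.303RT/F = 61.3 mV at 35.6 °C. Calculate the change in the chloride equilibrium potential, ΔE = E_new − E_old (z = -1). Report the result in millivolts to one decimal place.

E_old = (61.3/-1)·log₁₀(97.4/34.7) = -27.48 mV
E_new = (61.3/-1)·log₁₀(97.4/96.1) = -0.36 mV
ΔE = -0.36 − (-27.48) = 27.12 mV

27.1 mV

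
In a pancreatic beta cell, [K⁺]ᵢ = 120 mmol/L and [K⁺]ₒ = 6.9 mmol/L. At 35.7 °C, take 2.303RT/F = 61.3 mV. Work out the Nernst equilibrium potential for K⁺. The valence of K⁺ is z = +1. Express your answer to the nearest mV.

E = (61.3/z) · log₁₀([K⁺]_out/[K⁺]_in) with z = +1.
= (61.3/1) · log₁₀(6.9/120) = 61.30 · log₁₀(0.0575)
= 61.30 · (-1.2403) = -76.03 mV

-76 mV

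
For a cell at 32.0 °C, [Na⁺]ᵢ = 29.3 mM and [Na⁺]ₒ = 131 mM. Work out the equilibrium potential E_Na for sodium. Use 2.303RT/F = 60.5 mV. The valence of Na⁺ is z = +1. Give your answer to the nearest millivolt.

E = (60.5/z) · log₁₀([Na⁺]_out/[Na⁺]_in) with z = +1.
= (60.5/1) · log₁₀(131/29.3) = 60.50 · log₁₀(4.471)
= 60.50 · (0.6504) = 39.35 mV

39 mV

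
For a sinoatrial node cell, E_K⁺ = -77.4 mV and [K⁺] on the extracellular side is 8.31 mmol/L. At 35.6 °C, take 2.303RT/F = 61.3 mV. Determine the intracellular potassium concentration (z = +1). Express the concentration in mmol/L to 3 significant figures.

152 mmol/L

Nernst: E = (61.3/1) · log₁₀([out]/[in]), so log₁₀([out]/[in]) = -77.4 × 1 / 61.3 = -1.2626.
[out]/[in] = 10^(-1.2626) = 0.05462.
[in] = 8.31 / 0.05462 = 152.1 mmol/L.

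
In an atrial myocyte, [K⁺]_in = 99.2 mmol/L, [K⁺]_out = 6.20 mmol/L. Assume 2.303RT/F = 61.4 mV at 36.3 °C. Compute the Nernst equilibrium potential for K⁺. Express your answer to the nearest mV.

E = (61.4/z) · log₁₀([K⁺]_out/[K⁺]_in) with z = +1.
= (61.4/1) · log₁₀(6.20/99.2) = 61.40 · log₁₀(0.0625)
= 61.40 · (-1.2041) = -73.93 mV

-74 mV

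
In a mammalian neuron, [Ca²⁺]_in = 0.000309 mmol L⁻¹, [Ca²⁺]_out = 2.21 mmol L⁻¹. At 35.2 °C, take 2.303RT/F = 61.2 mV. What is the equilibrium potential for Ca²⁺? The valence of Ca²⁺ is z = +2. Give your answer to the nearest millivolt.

E = (61.2/z) · log₁₀([Ca²⁺]_out/[Ca²⁺]_in) with z = +2.
= (61.2/2) · log₁₀(2.21/0.000309) = 30.60 · log₁₀(7152)
= 30.60 · (3.8544) = 117.95 mV

118 mV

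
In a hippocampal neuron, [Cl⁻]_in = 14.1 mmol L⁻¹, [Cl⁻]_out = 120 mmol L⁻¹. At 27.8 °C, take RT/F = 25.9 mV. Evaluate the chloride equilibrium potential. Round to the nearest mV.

E = (25.9/z) · ln([Cl⁻]_out/[Cl⁻]_in) with z = -1.
For an anion, dividing by z = -1 reverses the sign.
= (25.9/-1) · ln(120/14.1) = -25.90 · ln(8.511)
= -25.90 · (2.1413) = -55.46 mV

-55 mV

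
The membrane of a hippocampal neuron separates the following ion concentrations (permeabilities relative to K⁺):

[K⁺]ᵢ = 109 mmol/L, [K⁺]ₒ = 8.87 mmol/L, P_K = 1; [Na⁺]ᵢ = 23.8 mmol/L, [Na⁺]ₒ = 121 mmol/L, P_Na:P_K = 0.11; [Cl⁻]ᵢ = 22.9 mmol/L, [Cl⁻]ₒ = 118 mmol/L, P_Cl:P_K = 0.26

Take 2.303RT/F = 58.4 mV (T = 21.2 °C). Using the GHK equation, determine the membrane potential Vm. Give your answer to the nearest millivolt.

Vm = 58.4 · log₁₀[(Σ P·[cation]ₒ + Σ P·[anion]ᵢ) / (Σ P·[cation]ᵢ + Σ P·[anion]ₒ)]
Numerator = 1×8.87 + 0.11×121 + 0.26×22.9 = 28.13
Denominator = 1×109 + 0.11×23.8 + 0.26×118 = 142.3
Vm = 58.4 · log₁₀(0.19771) = 58.4 × (-0.7040) = -41.11 mV

-41 mV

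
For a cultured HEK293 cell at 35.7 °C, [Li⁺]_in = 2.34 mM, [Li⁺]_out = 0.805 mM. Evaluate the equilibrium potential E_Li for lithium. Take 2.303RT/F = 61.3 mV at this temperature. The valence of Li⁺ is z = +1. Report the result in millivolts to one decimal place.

E = (61.3/z) · log₁₀([Li⁺]_out/[Li⁺]_in) with z = +1.
= (61.3/1) · log₁₀(0.805/2.34) = 61.30 · log₁₀(0.344)
= 61.30 · (-0.4634) = -28.41 mV

-28.4 mV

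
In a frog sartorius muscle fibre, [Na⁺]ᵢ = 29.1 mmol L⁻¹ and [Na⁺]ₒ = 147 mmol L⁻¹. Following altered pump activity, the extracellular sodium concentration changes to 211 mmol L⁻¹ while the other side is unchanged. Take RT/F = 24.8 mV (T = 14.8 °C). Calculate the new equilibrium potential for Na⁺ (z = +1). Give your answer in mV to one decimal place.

After the shift: [Na⁺]_out = 211, [Na⁺]_in = 29.1 mmol L⁻¹.
E_new = (24.8/1)·ln(211/29.1) = 24.80 · (1.9811) = 49.13 mV

49.1 mV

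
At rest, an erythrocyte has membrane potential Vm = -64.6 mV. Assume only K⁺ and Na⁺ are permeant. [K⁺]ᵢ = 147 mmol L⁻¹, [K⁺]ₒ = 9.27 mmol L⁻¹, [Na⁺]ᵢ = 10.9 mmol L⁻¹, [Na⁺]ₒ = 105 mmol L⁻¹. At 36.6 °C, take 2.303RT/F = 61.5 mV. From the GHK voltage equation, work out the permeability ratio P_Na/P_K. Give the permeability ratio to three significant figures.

0.0367

Let α = P_Na/P_K. GHK: Vm = 61.5·log₁₀[(Kₒ + α·Naₒ)/(Kᵢ + α·Naᵢ)].
10^(Vm/61.5) = 10^(-64.6/61.5) = 0.089042
So 0.089042·(Kᵢ + α·Naᵢ) = Kₒ + α·Naₒ → α = (0.089042·147.0 − 9.27) / (105.0 − 0.089042·10.9)
α = (13.09 − 9.27) / (105.0 − 0.9706) = 3.819/104 = 0.03671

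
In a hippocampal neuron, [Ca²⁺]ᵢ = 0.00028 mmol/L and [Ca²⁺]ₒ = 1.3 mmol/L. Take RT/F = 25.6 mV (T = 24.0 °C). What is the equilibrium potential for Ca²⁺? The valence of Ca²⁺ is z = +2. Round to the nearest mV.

E = (25.6/z) · ln([Ca²⁺]_out/[Ca²⁺]_in) with z = +2.
= (25.6/2) · ln(1.3/0.00028) = 12.80 · ln(4643)
= 12.80 · (8.4431) = 108.07 mV

108 mV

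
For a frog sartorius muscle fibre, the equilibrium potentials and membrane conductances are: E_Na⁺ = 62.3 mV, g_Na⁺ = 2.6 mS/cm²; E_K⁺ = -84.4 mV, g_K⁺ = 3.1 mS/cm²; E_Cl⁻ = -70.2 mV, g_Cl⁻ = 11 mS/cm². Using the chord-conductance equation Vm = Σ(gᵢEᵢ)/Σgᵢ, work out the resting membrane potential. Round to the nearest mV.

Σ gᵢEᵢ = 2.6·(62.3) + 3.1·(-84.4) + 11·(-70.2) = -871.86
Σ gᵢ = 2.6 + 3.1 + 11 = 16.7
Vm = -871.86 / 16.7 = -52.21 mV

-52 mV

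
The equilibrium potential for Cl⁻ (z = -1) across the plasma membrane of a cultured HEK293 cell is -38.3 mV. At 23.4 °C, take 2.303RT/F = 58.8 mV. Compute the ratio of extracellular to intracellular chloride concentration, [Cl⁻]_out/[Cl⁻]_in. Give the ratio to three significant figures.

4.48

log₁₀([out]/[in]) = E·z/(58.8) = -38.3 × -1 / 58.8 = 0.6514
[out]/[in] = 10^(0.6514) = 4.481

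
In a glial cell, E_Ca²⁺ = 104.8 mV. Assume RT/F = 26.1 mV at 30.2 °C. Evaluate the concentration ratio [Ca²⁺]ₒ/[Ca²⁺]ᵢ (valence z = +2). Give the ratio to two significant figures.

3100

ln([out]/[in]) = E·z/(26.1) = 104.8 × 2 / 26.1 = 8.0307
[out]/[in] = e^(8.0307) = 3074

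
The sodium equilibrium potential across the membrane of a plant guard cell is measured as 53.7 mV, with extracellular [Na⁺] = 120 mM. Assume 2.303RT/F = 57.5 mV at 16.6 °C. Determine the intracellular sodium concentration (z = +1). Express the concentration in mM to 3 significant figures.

Nernst: E = (57.5/1) · log₁₀([out]/[in]), so log₁₀([out]/[in]) = 53.7 × 1 / 57.5 = 0.9339.
[out]/[in] = 10^(0.9339) = 8.588.
[in] = 120 / 8.588 = 13.97 mM.

14.0 mM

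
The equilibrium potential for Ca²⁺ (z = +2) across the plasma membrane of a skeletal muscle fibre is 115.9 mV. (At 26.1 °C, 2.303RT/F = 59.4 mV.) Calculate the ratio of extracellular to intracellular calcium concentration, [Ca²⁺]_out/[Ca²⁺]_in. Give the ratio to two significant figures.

8000

log₁₀([out]/[in]) = E·z/(59.4) = 115.9 × 2 / 59.4 = 3.9024
[out]/[in] = 10^(3.9024) = 7987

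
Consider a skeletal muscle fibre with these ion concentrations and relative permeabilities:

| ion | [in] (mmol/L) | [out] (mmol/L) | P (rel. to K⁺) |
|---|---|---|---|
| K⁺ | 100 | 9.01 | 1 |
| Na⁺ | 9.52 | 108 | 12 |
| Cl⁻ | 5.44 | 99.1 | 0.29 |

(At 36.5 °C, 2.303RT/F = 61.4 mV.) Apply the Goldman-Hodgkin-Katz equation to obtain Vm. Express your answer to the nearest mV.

45 mV

Vm = 61.4 · log₁₀[(Σ P·[cation]ₒ + Σ P·[anion]ᵢ) / (Σ P·[cation]ᵢ + Σ P·[anion]ₒ)]
Numerator = 1×9.01 + 12×108 + 0.29×5.44 = 1307
Denominator = 1×100 + 12×9.52 + 0.29×99.1 = 243
Vm = 61.4 · log₁₀(5.3774) = 61.4 × (0.7306) = 44.86 mV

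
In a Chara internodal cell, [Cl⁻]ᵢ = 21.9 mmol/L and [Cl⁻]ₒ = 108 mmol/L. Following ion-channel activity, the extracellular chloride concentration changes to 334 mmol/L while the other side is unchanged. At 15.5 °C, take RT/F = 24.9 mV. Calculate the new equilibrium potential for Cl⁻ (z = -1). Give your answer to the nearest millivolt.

-68 mV

After the shift: [Cl⁻]_out = 334, [Cl⁻]_in = 21.9 mmol/L.
E_new = (24.9/-1)·ln(334/21.9) = -24.90 · (2.7247) = -67.84 mV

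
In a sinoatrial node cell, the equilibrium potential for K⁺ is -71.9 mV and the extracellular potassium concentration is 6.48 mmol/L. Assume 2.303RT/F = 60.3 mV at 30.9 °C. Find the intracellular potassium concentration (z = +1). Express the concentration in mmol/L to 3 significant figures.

101 mmol/L

Nernst: E = (60.3/1) · log₁₀([out]/[in]), so log₁₀([out]/[in]) = -71.9 × 1 / 60.3 = -1.1924.
[out]/[in] = 10^(-1.1924) = 0.06421.
[in] = 6.48 / 0.06421 = 100.9 mmol/L.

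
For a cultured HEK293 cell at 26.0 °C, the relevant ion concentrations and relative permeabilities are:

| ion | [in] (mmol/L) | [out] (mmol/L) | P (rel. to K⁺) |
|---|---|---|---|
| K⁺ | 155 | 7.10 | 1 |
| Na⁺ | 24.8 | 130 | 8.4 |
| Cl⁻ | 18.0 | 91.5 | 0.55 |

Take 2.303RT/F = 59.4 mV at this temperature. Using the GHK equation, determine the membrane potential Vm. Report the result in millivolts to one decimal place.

Vm = 59.4 · log₁₀[(Σ P·[cation]ₒ + Σ P·[anion]ᵢ) / (Σ P·[cation]ᵢ + Σ P·[anion]ₒ)]
Numerator = 1×7.10 + 8.4×130 + 0.55×18.0 = 1109
Denominator = 1×155 + 8.4×24.8 + 0.55×91.5 = 413.6
Vm = 59.4 · log₁₀(2.681) = 59.4 × (0.4283) = 25.44 mV

25.4 mV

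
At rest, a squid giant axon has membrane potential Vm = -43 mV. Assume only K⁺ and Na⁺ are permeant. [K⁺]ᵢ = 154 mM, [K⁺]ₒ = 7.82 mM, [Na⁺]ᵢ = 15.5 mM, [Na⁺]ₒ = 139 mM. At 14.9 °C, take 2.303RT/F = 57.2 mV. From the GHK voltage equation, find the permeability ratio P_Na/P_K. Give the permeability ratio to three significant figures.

Let α = P_Na/P_K. GHK: Vm = 57.2·log₁₀[(Kₒ + α·Naₒ)/(Kᵢ + α·Naᵢ)].
10^(Vm/57.2) = 10^(-43.0/57.2) = 0.17711
So 0.17711·(Kᵢ + α·Naᵢ) = Kₒ + α·Naₒ → α = (0.17711·154.0 − 7.82) / (139.0 − 0.17711·15.5)
α = (27.28 − 7.82) / (139.0 − 2.745) = 19.46/136.3 = 0.1428

0.143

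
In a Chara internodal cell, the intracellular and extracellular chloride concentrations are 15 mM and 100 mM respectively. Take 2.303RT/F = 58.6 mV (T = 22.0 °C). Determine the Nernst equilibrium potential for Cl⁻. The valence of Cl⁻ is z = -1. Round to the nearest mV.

E = (58.6/z) · log₁₀([Cl⁻]_out/[Cl⁻]_in) with z = -1.
For an anion, dividing by z = -1 reverses the sign.
= (58.6/-1) · log₁₀(100/15) = -58.60 · log₁₀(6.667)
= -58.60 · (0.8239) = -48.28 mV

-48 mV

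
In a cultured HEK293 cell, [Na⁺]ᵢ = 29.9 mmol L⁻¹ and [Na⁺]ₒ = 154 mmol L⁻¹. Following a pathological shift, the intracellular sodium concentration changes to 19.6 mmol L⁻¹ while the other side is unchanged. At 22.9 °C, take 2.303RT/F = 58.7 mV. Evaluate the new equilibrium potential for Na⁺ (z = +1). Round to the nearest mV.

After the shift: [Na⁺]_out = 154, [Na⁺]_in = 19.6 mmol L⁻¹.
E_new = (58.7/1)·log₁₀(154/19.6) = 58.70 · (0.8953) = 52.55 mV

53 mV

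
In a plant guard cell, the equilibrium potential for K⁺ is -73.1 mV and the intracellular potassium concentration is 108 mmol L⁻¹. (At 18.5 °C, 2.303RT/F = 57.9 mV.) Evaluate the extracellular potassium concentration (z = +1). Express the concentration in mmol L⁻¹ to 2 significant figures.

5.9 mmol L⁻¹

Nernst: E = (57.9/1) · log₁₀([out]/[in]), so log₁₀([out]/[in]) = -73.1 × 1 / 57.9 = -1.2625.
[out]/[in] = 10^(-1.2625) = 0.05464.
[out] = 0.05464 × 108 = 5.901 mmol L⁻¹.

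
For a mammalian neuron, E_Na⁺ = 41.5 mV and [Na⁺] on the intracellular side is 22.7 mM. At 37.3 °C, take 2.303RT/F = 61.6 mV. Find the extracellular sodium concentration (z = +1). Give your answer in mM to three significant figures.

Nernst: E = (61.6/1) · log₁₀([out]/[in]), so log₁₀([out]/[in]) = 41.5 × 1 / 61.6 = 0.6737.
[out]/[in] = 10^(0.6737) = 4.717.
[out] = 4.717 × 22.7 = 107.1 mM.

107 mM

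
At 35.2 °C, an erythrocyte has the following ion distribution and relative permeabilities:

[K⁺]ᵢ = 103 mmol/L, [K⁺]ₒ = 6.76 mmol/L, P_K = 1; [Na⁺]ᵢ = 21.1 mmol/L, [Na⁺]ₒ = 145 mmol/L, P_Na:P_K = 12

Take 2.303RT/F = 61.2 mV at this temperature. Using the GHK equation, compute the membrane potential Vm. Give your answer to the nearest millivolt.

Vm = 61.2 · log₁₀[(Σ P·[cation]ₒ + Σ P·[anion]ᵢ) / (Σ P·[cation]ᵢ + Σ P·[anion]ₒ)]
Numerator = 1×6.76 + 12×145 = 1747
Denominator = 1×103 + 12×21.1 = 356.2
Vm = 61.2 · log₁₀(4.9039) = 61.2 × (0.6905) = 42.26 mV

42 mV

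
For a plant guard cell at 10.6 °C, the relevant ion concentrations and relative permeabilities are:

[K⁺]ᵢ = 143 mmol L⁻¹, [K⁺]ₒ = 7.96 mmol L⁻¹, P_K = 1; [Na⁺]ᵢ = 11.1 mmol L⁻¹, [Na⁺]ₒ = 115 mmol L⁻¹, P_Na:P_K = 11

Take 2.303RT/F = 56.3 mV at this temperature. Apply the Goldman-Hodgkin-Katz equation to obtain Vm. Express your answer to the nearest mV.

Vm = 56.3 · log₁₀[(Σ P·[cation]ₒ + Σ P·[anion]ᵢ) / (Σ P·[cation]ᵢ + Σ P·[anion]ₒ)]
Numerator = 1×7.96 + 11×115 = 1273
Denominator = 1×143 + 11×11.1 = 265.1
Vm = 56.3 · log₁₀(4.8018) = 56.3 × (0.6814) = 38.36 mV

38 mV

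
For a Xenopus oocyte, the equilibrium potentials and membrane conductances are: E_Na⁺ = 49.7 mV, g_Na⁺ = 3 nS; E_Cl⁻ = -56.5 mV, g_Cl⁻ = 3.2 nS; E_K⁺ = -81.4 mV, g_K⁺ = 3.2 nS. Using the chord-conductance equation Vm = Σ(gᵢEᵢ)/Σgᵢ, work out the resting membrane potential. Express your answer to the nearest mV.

-31 mV

Σ gᵢEᵢ = 3·(49.7) + 3.2·(-56.5) + 3.2·(-81.4) = -292.18
Σ gᵢ = 3 + 3.2 + 3.2 = 9.4
Vm = -292.18 / 9.4 = -31.08 mV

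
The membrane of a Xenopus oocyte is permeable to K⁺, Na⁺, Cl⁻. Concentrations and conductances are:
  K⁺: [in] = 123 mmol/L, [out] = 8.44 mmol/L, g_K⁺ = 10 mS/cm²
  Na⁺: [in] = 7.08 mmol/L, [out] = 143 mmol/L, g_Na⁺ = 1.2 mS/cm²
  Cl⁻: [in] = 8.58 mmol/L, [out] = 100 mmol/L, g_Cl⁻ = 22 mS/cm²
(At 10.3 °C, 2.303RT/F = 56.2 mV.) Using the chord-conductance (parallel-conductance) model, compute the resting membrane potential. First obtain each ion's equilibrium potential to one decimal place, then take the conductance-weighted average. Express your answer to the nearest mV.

E_K⁺ = (56.2/1)·log₁₀(8.44/123) = -65.4 mV
E_Na⁺ = (56.2/1)·log₁₀(143/7.08) = 73.4 mV
E_Cl⁻ = (56.2/-1)·log₁₀(100/8.58) = -59.9 mV
Vm = (Σ gᵢEᵢ)/(Σ gᵢ) = (10·-65.4 + 1.2·73.4 + 22·-59.9) / (10 + 1.2 + 22)
= -1883.72 / 33.2 = -56.74 mV

-57 mV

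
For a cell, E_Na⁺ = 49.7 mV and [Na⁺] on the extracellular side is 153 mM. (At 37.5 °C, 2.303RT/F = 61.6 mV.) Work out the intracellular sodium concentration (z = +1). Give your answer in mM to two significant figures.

24 mM

Nernst: E = (61.6/1) · log₁₀([out]/[in]), so log₁₀([out]/[in]) = 49.7 × 1 / 61.6 = 0.8068.
[out]/[in] = 10^(0.8068) = 6.409.
[in] = 153 / 6.409 = 23.87 mM.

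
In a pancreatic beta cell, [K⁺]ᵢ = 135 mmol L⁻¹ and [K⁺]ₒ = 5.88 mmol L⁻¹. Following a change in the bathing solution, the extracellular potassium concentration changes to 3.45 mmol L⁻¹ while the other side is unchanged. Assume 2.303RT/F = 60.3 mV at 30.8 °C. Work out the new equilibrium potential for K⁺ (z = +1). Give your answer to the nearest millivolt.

After the shift: [K⁺]_out = 3.45, [K⁺]_in = 135 mmol L⁻¹.
E_new = (60.3/1)·log₁₀(3.45/135) = 60.30 · (-1.5925) = -96.03 mV

-96 mV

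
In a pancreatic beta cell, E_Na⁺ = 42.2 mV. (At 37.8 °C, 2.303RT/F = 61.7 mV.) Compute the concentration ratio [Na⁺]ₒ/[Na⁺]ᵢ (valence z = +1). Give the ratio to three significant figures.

log₁₀([out]/[in]) = E·z/(61.7) = 42.2 × 1 / 61.7 = 0.6840
[out]/[in] = 10^(0.6840) = 4.83

4.83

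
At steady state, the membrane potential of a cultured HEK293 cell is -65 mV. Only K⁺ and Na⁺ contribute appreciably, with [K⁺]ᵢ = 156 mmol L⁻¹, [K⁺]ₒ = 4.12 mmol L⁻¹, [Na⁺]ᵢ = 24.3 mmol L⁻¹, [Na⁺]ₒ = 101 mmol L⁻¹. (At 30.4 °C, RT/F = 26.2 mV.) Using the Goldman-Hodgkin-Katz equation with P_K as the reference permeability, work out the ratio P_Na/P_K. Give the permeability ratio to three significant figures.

0.0903

Let α = P_Na/P_K. GHK: Vm = 26.2·ln[(Kₒ + α·Naₒ)/(Kᵢ + α·Naᵢ)].
e^(Vm/26.2) = e^(-65.0/26.2) = 0.083667
So 0.083667·(Kᵢ + α·Naᵢ) = Kₒ + α·Naₒ → α = (0.083667·156.0 − 4.12) / (101.0 − 0.083667·24.3)
α = (13.05 − 4.12) / (101.0 − 2.033) = 8.932/98.97 = 0.09025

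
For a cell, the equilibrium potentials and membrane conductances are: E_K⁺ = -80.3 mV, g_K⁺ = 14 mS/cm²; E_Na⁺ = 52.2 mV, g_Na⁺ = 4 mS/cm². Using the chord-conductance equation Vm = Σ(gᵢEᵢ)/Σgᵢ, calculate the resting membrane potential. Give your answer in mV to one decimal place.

Σ gᵢEᵢ = 14·(-80.3) + 4·(52.2) = -915.40
Σ gᵢ = 14 + 4 = 18
Vm = -915.40 / 18 = -50.86 mV

-50.9 mV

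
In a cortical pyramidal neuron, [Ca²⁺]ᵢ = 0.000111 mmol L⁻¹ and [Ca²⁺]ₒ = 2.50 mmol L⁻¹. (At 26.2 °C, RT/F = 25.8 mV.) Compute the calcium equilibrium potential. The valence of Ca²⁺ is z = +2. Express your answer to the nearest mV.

129 mV

E = (25.8/z) · ln([Ca²⁺]_out/[Ca²⁺]_in) with z = +2.
= (25.8/2) · ln(2.50/0.000111) = 12.90 · ln(2.252e+04)
= 12.90 · (10.0223) = 129.29 mV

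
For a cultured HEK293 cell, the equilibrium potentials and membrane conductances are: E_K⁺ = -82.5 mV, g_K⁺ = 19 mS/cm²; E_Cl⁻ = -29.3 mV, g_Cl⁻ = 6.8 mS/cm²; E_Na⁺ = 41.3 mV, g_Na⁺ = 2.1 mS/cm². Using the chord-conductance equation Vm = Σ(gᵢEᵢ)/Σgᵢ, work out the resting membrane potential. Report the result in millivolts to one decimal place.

-60.2 mV

Σ gᵢEᵢ = 19·(-82.5) + 6.8·(-29.3) + 2.1·(41.3) = -1680.01
Σ gᵢ = 19 + 6.8 + 2.1 = 27.9
Vm = -1680.01 / 27.9 = -60.22 mV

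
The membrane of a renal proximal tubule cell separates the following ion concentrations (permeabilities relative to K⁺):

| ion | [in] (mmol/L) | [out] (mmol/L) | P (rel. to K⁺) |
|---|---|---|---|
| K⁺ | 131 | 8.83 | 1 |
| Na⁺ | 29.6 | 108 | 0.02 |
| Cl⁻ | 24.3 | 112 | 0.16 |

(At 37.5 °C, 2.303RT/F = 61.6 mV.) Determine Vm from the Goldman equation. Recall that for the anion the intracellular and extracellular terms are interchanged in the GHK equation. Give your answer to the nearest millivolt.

-62 mV

Vm = 61.6 · log₁₀[(Σ P·[cation]ₒ + Σ P·[anion]ᵢ) / (Σ P·[cation]ᵢ + Σ P·[anion]ₒ)]
Numerator = 1×8.83 + 0.02×108 + 0.16×24.3 = 14.88
Denominator = 1×131 + 0.02×29.6 + 0.16×112 = 149.5
Vm = 61.6 · log₁₀(0.09951) = 61.6 × (-1.0021) = -61.73 mV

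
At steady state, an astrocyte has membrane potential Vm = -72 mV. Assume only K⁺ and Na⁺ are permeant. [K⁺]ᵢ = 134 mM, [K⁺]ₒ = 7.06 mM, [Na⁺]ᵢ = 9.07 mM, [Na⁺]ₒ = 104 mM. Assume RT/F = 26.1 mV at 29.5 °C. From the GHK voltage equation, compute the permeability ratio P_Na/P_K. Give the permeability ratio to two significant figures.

0.014

Let α = P_Na/P_K. GHK: Vm = 26.1·ln[(Kₒ + α·Naₒ)/(Kᵢ + α·Naᵢ)].
e^(Vm/26.1) = e^(-72.0/26.1) = 0.063379
So 0.063379·(Kᵢ + α·Naᵢ) = Kₒ + α·Naₒ → α = (0.063379·134.0 − 7.06) / (104.0 − 0.063379·9.07)
α = (8.493 − 7.06) / (104.0 − 0.5748) = 1.433/103.4 = 0.01385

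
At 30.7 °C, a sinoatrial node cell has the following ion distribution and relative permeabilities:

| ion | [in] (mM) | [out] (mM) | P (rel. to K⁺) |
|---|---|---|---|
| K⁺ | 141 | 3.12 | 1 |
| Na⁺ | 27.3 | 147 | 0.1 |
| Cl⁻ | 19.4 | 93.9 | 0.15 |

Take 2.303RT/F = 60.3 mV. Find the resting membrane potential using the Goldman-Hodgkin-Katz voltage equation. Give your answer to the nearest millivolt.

-53 mV

Vm = 60.3 · log₁₀[(Σ P·[cation]ₒ + Σ P·[anion]ᵢ) / (Σ P·[cation]ᵢ + Σ P·[anion]ₒ)]
Numerator = 1×3.12 + 0.1×147 + 0.15×19.4 = 20.73
Denominator = 1×141 + 0.1×27.3 + 0.15×93.9 = 157.8
Vm = 60.3 · log₁₀(0.13136) = 60.3 × (-0.8815) = -53.16 mV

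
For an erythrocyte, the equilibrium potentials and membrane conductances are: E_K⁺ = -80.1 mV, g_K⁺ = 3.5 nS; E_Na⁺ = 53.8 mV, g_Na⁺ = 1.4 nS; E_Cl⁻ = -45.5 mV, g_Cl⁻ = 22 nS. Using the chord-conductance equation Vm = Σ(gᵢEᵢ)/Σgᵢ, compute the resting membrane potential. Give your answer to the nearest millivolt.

Σ gᵢEᵢ = 3.5·(-80.1) + 1.4·(53.8) + 22·(-45.5) = -1206.03
Σ gᵢ = 3.5 + 1.4 + 22 = 26.9
Vm = -1206.03 / 26.9 = -44.83 mV

-45 mV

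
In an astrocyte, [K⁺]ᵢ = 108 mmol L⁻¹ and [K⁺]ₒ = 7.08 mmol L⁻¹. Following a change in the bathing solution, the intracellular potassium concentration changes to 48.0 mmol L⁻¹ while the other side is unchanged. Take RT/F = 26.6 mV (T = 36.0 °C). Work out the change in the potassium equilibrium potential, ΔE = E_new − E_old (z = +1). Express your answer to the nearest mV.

E_old = (26.6/1)·ln(7.08/108) = -72.48 mV
E_new = (26.6/1)·ln(7.08/48.0) = -50.91 mV
ΔE = -50.91 − (-72.48) = 21.57 mV

22 mV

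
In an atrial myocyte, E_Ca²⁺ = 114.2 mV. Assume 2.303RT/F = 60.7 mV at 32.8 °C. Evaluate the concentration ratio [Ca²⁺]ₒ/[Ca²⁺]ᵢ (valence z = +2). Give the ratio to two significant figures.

5800

log₁₀([out]/[in]) = E·z/(60.7) = 114.2 × 2 / 60.7 = 3.7628
[out]/[in] = 10^(3.7628) = 5791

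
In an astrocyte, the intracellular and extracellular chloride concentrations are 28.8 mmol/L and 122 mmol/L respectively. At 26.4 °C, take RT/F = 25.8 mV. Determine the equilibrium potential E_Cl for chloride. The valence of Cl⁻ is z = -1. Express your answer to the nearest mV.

E = (25.8/z) · ln([Cl⁻]_out/[Cl⁻]_in) with z = -1.
For an anion, dividing by z = -1 reverses the sign.
= (25.8/-1) · ln(122/28.8) = -25.80 · ln(4.236)
= -25.80 · (1.4436) = -37.25 mV

-37 mV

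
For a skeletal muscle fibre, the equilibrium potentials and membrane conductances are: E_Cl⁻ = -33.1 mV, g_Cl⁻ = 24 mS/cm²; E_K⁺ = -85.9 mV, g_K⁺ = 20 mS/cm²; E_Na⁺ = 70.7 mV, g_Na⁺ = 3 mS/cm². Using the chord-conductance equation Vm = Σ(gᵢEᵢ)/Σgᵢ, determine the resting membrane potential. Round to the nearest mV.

Σ gᵢEᵢ = 24·(-33.1) + 20·(-85.9) + 3·(70.7) = -2300.30
Σ gᵢ = 24 + 20 + 3 = 47
Vm = -2300.30 / 47 = -48.94 mV

-49 mV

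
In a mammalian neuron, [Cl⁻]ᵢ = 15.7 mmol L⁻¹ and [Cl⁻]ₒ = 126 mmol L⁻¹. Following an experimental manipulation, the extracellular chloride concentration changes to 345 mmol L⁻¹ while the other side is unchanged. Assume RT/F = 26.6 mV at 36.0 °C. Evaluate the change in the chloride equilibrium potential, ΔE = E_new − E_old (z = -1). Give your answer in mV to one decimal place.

E_old = (26.6/-1)·ln(126/15.7) = -55.40 mV
E_new = (26.6/-1)·ln(345/15.7) = -82.19 mV
ΔE = -82.19 − (-55.40) = -26.79 mV

-26.8 mV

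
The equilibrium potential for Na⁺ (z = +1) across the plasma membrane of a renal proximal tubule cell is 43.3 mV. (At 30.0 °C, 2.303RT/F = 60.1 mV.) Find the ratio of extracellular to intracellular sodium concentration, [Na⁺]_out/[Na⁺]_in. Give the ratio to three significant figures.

5.25

log₁₀([out]/[in]) = E·z/(60.1) = 43.3 × 1 / 60.1 = 0.7205
[out]/[in] = 10^(0.7205) = 5.254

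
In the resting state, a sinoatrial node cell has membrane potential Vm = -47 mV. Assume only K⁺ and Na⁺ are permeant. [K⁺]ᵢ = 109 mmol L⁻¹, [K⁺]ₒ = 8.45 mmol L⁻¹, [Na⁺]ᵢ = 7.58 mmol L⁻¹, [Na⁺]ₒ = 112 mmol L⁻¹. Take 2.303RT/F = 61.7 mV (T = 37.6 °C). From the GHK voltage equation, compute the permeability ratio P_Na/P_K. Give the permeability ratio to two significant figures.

Let α = P_Na/P_K. GHK: Vm = 61.7·log₁₀[(Kₒ + α·Naₒ)/(Kᵢ + α·Naᵢ)].
10^(Vm/61.7) = 10^(-47.0/61.7) = 0.17308
So 0.17308·(Kᵢ + α·Naᵢ) = Kₒ + α·Naₒ → α = (0.17308·109.0 − 8.45) / (112.0 − 0.17308·7.58)
α = (18.87 − 8.45) / (112.0 − 1.312) = 10.42/110.7 = 0.0941

0.094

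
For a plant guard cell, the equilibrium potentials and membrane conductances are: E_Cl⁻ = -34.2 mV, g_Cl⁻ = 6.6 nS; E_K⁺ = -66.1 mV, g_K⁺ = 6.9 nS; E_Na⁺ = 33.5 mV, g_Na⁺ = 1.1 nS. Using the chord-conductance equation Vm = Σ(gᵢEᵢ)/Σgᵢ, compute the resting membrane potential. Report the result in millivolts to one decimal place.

-44.2 mV

Σ gᵢEᵢ = 6.6·(-34.2) + 6.9·(-66.1) + 1.1·(33.5) = -644.96
Σ gᵢ = 6.6 + 6.9 + 1.1 = 14.6
Vm = -644.96 / 14.6 = -44.18 mV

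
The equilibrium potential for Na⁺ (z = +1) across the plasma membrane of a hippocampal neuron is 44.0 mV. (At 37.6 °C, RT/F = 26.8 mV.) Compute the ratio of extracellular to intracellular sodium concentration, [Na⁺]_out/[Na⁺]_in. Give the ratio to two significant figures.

5.2

ln([out]/[in]) = E·z/(26.8) = 44.0 × 1 / 26.8 = 1.6418
[out]/[in] = e^(1.6418) = 5.164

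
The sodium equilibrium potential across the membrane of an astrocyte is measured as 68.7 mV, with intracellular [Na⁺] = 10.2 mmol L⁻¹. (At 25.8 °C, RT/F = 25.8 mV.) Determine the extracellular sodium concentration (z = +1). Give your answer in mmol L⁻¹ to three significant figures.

146 mmol L⁻¹

Nernst: E = (25.8/1) · ln([out]/[in]), so ln([out]/[in]) = 68.7 × 1 / 25.8 = 2.6628.
[out]/[in] = e^(2.6628) = 14.34.
[out] = 14.34 × 10.2 = 146.2 mmol L⁻¹.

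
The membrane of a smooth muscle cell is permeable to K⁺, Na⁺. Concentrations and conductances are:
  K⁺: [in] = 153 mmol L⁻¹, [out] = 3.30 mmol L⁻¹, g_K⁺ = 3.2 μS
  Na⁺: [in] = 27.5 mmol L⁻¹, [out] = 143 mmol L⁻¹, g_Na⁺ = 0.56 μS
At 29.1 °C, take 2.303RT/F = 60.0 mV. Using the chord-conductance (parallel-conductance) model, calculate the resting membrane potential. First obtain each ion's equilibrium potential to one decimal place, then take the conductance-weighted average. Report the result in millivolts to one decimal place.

-78.7 mV

E_K⁺ = (60.0/1)·log₁₀(3.30/153) = -100.0 mV
E_Na⁺ = (60.0/1)·log₁₀(143/27.5) = 43.0 mV
Vm = (Σ gᵢEᵢ)/(Σ gᵢ) = (3.2·-100.0 + 0.56·43.0) / (3.2 + 0.56)
= -295.92 / 3.76 = -78.70 mV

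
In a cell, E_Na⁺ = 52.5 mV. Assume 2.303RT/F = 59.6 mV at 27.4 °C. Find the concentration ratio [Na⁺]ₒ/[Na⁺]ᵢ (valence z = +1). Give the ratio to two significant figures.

7.6

log₁₀([out]/[in]) = E·z/(59.6) = 52.5 × 1 / 59.6 = 0.8809
[out]/[in] = 10^(0.8809) = 7.601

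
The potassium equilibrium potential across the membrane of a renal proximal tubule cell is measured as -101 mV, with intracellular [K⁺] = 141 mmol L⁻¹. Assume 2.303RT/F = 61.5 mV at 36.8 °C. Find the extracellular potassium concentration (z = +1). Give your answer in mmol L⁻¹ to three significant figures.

3.21 mmol L⁻¹

Nernst: E = (61.5/1) · log₁₀([out]/[in]), so log₁₀([out]/[in]) = -101.0 × 1 / 61.5 = -1.6423.
[out]/[in] = 10^(-1.6423) = 0.02279.
[out] = 0.02279 × 141 = 3.213 mmol L⁻¹.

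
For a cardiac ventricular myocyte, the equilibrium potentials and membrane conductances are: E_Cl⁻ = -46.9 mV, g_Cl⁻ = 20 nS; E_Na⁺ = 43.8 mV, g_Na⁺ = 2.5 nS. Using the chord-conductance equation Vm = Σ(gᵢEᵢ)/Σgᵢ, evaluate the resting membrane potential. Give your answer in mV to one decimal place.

-36.8 mV

Σ gᵢEᵢ = 20·(-46.9) + 2.5·(43.8) = -828.50
Σ gᵢ = 20 + 2.5 = 22.5
Vm = -828.50 / 22.5 = -36.82 mV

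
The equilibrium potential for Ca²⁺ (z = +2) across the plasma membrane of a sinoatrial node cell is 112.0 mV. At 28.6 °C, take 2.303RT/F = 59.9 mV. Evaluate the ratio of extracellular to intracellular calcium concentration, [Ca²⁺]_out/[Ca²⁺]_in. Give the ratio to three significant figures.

5490

log₁₀([out]/[in]) = E·z/(59.9) = 112.0 × 2 / 59.9 = 3.7396
[out]/[in] = 10^(3.7396) = 5490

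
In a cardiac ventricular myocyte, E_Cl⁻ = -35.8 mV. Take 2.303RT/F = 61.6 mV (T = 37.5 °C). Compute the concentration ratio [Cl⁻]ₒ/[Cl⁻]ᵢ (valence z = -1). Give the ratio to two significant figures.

log₁₀([out]/[in]) = E·z/(61.6) = -35.8 × -1 / 61.6 = 0.5812
[out]/[in] = 10^(0.5812) = 3.812

3.8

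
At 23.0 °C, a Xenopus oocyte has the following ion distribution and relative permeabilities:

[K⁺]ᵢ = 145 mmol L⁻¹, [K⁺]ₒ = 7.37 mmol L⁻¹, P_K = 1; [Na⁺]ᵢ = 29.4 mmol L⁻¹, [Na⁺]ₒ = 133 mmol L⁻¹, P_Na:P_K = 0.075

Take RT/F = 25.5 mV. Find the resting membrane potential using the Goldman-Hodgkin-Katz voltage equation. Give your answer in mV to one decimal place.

Vm = 25.5 · ln[(Σ P·[cation]ₒ + Σ P·[anion]ᵢ) / (Σ P·[cation]ᵢ + Σ P·[anion]ₒ)]
Numerator = 1×7.37 + 0.075×133 = 17.34
Denominator = 1×145 + 0.075×29.4 = 147.2
Vm = 25.5 · ln(0.11783) = 25.5 × (-2.1385) = -54.53 mV

-54.5 mV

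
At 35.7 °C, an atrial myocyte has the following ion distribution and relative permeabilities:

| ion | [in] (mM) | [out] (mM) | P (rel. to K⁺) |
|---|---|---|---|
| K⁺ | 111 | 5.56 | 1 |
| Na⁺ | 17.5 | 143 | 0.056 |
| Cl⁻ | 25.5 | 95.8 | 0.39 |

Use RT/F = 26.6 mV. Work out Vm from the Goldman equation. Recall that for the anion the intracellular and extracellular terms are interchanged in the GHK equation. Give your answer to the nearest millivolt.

Vm = 26.6 · ln[(Σ P·[cation]ₒ + Σ P·[anion]ᵢ) / (Σ P·[cation]ᵢ + Σ P·[anion]ₒ)]
Numerator = 1×5.56 + 0.056×143 + 0.39×25.5 = 23.51
Denominator = 1×111 + 0.056×17.5 + 0.39×95.8 = 149.3
Vm = 26.6 · ln(0.15744) = 26.6 × (-1.8487) = -49.18 mV

-49 mV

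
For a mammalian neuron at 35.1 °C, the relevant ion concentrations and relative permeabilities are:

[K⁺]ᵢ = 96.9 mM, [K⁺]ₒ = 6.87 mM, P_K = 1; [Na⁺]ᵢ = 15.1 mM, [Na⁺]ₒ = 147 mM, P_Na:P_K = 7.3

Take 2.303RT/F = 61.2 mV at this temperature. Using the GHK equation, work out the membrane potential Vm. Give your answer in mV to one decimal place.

43.9 mV

Vm = 61.2 · log₁₀[(Σ P·[cation]ₒ + Σ P·[anion]ᵢ) / (Σ P·[cation]ᵢ + Σ P·[anion]ₒ)]
Numerator = 1×6.87 + 7.3×147 = 1080
Denominator = 1×96.9 + 7.3×15.1 = 207.1
Vm = 61.2 · log₁₀(5.214) = 61.2 × (0.7172) = 43.89 mV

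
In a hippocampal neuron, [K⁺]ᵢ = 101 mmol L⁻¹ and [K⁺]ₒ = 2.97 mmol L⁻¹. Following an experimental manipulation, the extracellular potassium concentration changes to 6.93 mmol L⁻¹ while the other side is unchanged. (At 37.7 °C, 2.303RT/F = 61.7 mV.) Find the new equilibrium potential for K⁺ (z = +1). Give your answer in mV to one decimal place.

After the shift: [K⁺]_out = 6.93, [K⁺]_in = 101 mmol L⁻¹.
E_new = (61.7/1)·log₁₀(6.93/101) = 61.70 · (-1.1636) = -71.79 mV

-71.8 mV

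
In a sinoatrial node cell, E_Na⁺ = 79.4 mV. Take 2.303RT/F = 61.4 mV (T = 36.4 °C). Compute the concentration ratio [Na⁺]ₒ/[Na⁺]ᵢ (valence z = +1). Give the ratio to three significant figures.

log₁₀([out]/[in]) = E·z/(61.4) = 79.4 × 1 / 61.4 = 1.2932
[out]/[in] = 10^(1.2932) = 19.64

19.6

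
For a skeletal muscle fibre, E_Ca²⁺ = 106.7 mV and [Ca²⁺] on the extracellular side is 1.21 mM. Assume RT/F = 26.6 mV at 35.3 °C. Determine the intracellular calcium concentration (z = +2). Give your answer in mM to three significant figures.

0.000397 mM

Nernst: E = (26.6/2) · ln([out]/[in]), so ln([out]/[in]) = 106.7 × 2 / 26.6 = 8.0226.
[out]/[in] = e^(8.0226) = 3049.
[in] = 1.21 / 3049 = 0.0003969 mM.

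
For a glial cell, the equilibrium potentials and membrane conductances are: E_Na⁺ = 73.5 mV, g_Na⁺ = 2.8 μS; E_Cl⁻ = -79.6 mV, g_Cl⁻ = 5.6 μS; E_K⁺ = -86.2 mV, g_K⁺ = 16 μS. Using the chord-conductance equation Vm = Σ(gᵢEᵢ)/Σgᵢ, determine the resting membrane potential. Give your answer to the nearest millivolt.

Σ gᵢEᵢ = 2.8·(73.5) + 5.6·(-79.6) + 16·(-86.2) = -1619.16
Σ gᵢ = 2.8 + 5.6 + 16 = 24.4
Vm = -1619.16 / 24.4 = -66.36 mV

-66 mV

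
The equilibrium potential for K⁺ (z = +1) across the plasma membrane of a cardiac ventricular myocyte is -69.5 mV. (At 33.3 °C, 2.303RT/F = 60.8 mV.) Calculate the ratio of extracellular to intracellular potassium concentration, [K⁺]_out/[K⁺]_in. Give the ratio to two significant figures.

log₁₀([out]/[in]) = E·z/(60.8) = -69.5 × 1 / 60.8 = -1.1431
[out]/[in] = 10^(-1.1431) = 0.07193

0.072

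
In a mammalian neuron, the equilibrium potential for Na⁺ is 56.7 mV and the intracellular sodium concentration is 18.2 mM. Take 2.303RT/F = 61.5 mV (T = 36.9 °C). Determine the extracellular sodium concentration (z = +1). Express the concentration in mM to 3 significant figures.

152 mM

Nernst: E = (61.5/1) · log₁₀([out]/[in]), so log₁₀([out]/[in]) = 56.7 × 1 / 61.5 = 0.9220.
[out]/[in] = 10^(0.9220) = 8.355.
[out] = 8.355 × 18.2 = 152.1 mM.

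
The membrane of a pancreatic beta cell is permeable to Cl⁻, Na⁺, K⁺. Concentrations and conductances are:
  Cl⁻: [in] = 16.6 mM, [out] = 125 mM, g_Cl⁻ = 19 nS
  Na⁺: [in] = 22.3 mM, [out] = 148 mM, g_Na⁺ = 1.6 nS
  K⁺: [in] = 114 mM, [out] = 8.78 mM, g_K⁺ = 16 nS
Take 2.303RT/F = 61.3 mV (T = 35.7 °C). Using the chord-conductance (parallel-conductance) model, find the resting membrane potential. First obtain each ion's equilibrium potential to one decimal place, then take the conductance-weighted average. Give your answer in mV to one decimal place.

E_Cl⁻ = (61.3/-1)·log₁₀(125/16.6) = -53.7 mV
E_Na⁺ = (61.3/1)·log₁₀(148/22.3) = 50.4 mV
E_K⁺ = (61.3/1)·log₁₀(8.78/114) = -68.3 mV
Vm = (Σ gᵢEᵢ)/(Σ gᵢ) = (19·-53.7 + 1.6·50.4 + 16·-68.3) / (19 + 1.6 + 16)
= -2032.46 / 36.6 = -55.53 mV

-55.5 mV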